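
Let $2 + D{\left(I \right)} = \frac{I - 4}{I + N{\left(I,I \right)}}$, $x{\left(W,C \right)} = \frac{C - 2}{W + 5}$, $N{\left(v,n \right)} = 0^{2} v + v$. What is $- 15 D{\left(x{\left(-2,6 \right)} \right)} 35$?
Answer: $1575$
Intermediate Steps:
$N{\left(v,n \right)} = v$ ($N{\left(v,n \right)} = 0 v + v = 0 + v = v$)
$x{\left(W,C \right)} = \frac{-2 + C}{5 + W}$
$D{\left(I \right)} = -2 + \frac{-4 + I}{2 I}$ ($D{\left(I \right)} = -2 + \frac{I - 4}{I + I} = -2 + \frac{-4 + I}{2 I}$)
$- 15 D{\left(x{\left(-2,6 \right)} \right)} 35 = - 15 \left(- \frac{3}{2} - \frac{2}{\frac{1}{5 - 2} \left(-2 + 6\right)}\right) 35 = - 15 \left(- \frac{3}{2} - \frac{2}{\frac{1}{3} \cdot 4}\right) 35 = - 15 \left(- \frac{3}{2} - \frac{2}{\frac{4}{3}}\right) 35 = - 15 \left(- \frac{3}{2} - \frac{3}{2}\right) 35 = \left(-15\right) \left(-3\right) 35 = 45 \cdot 35 = 1575$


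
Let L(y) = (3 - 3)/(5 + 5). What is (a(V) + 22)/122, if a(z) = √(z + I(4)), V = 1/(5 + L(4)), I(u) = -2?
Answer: 11/61 + 3*I*√5/610 ≈ 0.18033 + 0.010997*I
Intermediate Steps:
L(y) = 0 (L(y) = 0/10 = 0*(⅒) = 0)
V = ⅕ (V = 1/(5 + 0) = 1/5 = ⅕ ≈ 0.20000)
a(z) = √(-2 + z) (a(z) = √(z - 2) = √(-2 + z))
(a(V) + 22)/122 = (√(-2 + ⅕) + 22)/122 = (√(-9/5) + 22)/122 = (3*I*√5/5 + 22)/122 = (22 + 3*I*√5/5)/122 = 11/61 + 3*I*√5/610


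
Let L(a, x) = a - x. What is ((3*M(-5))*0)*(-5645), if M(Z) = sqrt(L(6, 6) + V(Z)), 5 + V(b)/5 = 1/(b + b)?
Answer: 0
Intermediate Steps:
V(b) = -25 + 5/(2*b) (V(b) = -25 + 5/(b + b) = -25 + 5/((2*b)) = -25 + 5*(1/(2*b)) = -25 + 5/(2*b))
M(Z) = sqrt(-25 + 5/(2*Z)) (M(Z) = sqrt((6 - 1*6) + (-25 + 5/(2*Z))) = sqrt((6 - 6) + (-25 + 5/(2*Z))) = sqrt(0 + (-25 + 5/(2*Z))) = sqrt(-25 + 5/(2*Z)))
((3*M(-5))*0)*(-5645) = ((3*(sqrt(-100 + 10/(-5))/2))*0)*(-5645) = ((3*(sqrt(-100 + 10*(-1/5))/2))*0)*(-5645) = ((3*(sqrt(-100 - 2)/2))*0)*(-5645) = ((3*(sqrt(-102)/2))*0)*(-5645) = ((3*((I*sqrt(102))/2))*0)*(-5645) = ((3*(I*sqrt(102)/2))*0)*(-5645) = ((3*I*sqrt(102)/2)*0)*(-5645) = 0*(-5645) = 0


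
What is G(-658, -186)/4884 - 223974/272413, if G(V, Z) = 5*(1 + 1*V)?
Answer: -662921907/443488364 ≈ -1.4948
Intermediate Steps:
G(V, Z) = 5 + 5*V (G(V, Z) = 5*(1 + V) = 5 + 5*V)
G(-658, -186)/4884 - 223974/272413 = (5 + 5*(-658))/4884 - 223974/272413 = (5 - 3290)*(1/4884) - 223974*1/272413 = -3285*1/4884 - 223974/272413 = -1095/1628 - 223974/272413 = -662921907/443488364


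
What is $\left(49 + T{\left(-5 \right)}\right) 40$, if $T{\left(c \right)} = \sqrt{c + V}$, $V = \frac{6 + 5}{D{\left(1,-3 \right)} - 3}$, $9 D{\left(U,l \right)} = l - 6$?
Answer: $1960 + 20 i \sqrt{31} \approx 1960.0 + 111.36 i$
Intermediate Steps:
$D{\left(U,l \right)} = - \frac{2}{3} + \frac{l}{9}$ ($D{\left(U,l \right)} = \frac{l - 6}{9} = \frac{-6 + l}{9} = - \frac{2}{3} + \frac{l}{9}$)
$V = - \frac{11}{4}$ ($V = \frac{6 + 5}{\left(- \frac{2}{3} + \frac{1}{9} \left(-3\right)\right) - 3} = \frac{11}{\left(- \frac{2}{3} - \frac{1}{3}\right) - 3} = \frac{11}{-1 - 3} = \frac{11}{-4} = 11 \left(- \frac{1}{4}\right) = - \frac{11}{4} \approx -2.75$)
$T{\left(c \right)} = \sqrt{- \frac{11}{4} + c}$ ($T{\left(c \right)} = \sqrt{c - \frac{11}{4}} = \sqrt{- \frac{11}{4} + c}$)
$\left(49 + T{\left(-5 \right)}\right) 40 = \left(49 + \frac{\sqrt{-11 + 4 \left(-5\right)}}{2}\right) 40 = \left(49 + \frac{\sqrt{-11 - 20}}{2}\right) 40 = \left(49 + \frac{\sqrt{-31}}{2}\right) 40 = \left(49 + \frac{i \sqrt{31}}{2}\right) 40 = 1960 + 20 i \sqrt{31}$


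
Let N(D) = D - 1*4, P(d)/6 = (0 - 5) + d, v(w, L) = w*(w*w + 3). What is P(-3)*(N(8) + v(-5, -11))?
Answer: 6528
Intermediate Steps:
v(w, L) = w*(3 + w²) (v(w, L) = w*(w² + 3) = w*(3 + w²))
P(d) = -30 + 6*d (P(d) = 6*((0 - 5) + d) = 6*(-5 + d) = -30 + 6*d)
N(D) = -4 + D (N(D) = D - 4 = -4 + D)
P(-3)*(N(8) + v(-5, -11)) = (-30 + 6*(-3))*((-4 + 8) - 5*(3 + (-5)²)) = (-30 - 18)*(4 - 5*(3 + 25)) = -48*(4 - 5*28) = -48*(4 - 140) = -48*(-136) = 6528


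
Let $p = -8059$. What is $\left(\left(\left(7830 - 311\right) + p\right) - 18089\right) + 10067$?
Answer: $-8562$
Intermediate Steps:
$\left(\left(\left(7830 - 311\right) + p\right) - 18089\right) + 10067 = \left(\left(\left(7830 - 311\right) - 8059\right) - 18089\right) + 10067 = \left(\left(7519 - 8059\right) - 18089\right) + 10067 = \left(-540 - 18089\right) + 10067 = -18629 + 10067 = -8562$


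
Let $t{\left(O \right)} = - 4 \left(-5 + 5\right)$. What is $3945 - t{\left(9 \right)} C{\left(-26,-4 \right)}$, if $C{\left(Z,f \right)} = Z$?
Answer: $3945$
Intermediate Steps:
$t{\left(O \right)} = 0$ ($t{\left(O \right)} = \left(-4\right) 0 = 0$)
$3945 - t{\left(9 \right)} C{\left(-26,-4 \right)} = 3945 - 0 \left(-26\right) = 3945 - 0 = 3945 + 0 = 3945$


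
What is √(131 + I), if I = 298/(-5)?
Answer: √1785/5 ≈ 8.4499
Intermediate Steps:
I = -298/5 (I = 298*(-⅕) = -298/5 ≈ -59.600)
√(131 + I) = √(131 - 298/5) = √(357/5) = √1785/5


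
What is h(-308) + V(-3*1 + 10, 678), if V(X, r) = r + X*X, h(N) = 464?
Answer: 1191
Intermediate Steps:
V(X, r) = r + X²
h(-308) + V(-3*1 + 10, 678) = 464 + (678 + (-3*1 + 10)²) = 464 + (678 + (-3 + 10)²) = 464 + (678 + 7²) = 464 + (678 + 49) = 464 + 727 = 1191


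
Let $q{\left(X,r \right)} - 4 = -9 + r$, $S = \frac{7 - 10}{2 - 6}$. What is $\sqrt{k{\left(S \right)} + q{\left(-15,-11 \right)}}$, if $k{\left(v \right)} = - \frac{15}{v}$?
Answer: $6 i \approx 6.0 i$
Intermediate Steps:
$S = \frac{3}{4}$ ($S = - \frac{3}{-4} = \left(-3\right) \left(- \frac{1}{4}\right) = \frac{3}{4} \approx 0.75$)
$q{\left(X,r \right)} = -5 + r$ ($q{\left(X,r \right)} = 4 + \left(-9 + r\right) = -5 + r$)
$\sqrt{k{\left(S \right)} + q{\left(-15,-11 \right)}} = \sqrt{- \frac{15}{\frac{3}{4}} - 16} = \sqrt{\left(-15\right) \frac{4}{3} - 16} = \sqrt{-20 - 16} = \sqrt{-36} = 6 i$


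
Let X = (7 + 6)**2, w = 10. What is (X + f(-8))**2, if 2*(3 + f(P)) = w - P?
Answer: 30625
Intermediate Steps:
X = 169 (X = 13**2 = 169)
f(P) = 2 - P/2 (f(P) = -3 + (10 - P)/2 = -3 + (5 - P/2) = 2 - P/2)
(X + f(-8))**2 = (169 + (2 - 1/2*(-8)))**2 = (169 + (2 + 4))**2 = (169 + 6)**2 = 175**2 = 30625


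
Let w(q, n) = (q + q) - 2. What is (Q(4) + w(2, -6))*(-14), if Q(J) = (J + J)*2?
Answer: -252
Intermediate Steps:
Q(J) = 4*J (Q(J) = (2*J)*2 = 4*J)
w(q, n) = -2 + 2*q (w(q, n) = 2*q - 2 = -2 + 2*q)
(Q(4) + w(2, -6))*(-14) = (4*4 + (-2 + 2*2))*(-14) = (16 + (-2 + 4))*(-14) = (16 + 2)*(-14) = 18*(-14) = -252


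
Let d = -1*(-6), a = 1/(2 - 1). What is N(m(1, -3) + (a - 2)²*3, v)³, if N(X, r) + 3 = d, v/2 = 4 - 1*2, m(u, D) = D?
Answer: 27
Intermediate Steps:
a = 1 (a = 1/1 = 1)
v = 4 (v = 2*(4 - 1*2) = 2*(4 - 2) = 2*2 = 4)
d = 6
N(X, r) = 3 (N(X, r) = -3 + 6 = 3)
N(m(1, -3) + (a - 2)²*3, v)³ = 3³ = 27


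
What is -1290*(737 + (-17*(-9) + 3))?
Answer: -1151970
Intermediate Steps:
-1290*(737 + (-17*(-9) + 3)) = -1290*(737 + (153 + 3)) = -1290*(737 + 156) = -1290*893 = -1151970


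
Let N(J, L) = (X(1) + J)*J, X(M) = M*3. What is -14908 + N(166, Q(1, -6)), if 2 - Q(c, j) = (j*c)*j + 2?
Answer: 13146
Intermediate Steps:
X(M) = 3*M
Q(c, j) = -c*j² (Q(c, j) = 2 - ((j*c)*j + 2) = 2 - ((c*j)*j + 2) = 2 - (c*j² + 2) = 2 - (2 + c*j²) = 2 + (-2 - c*j²) = -c*j²)
N(J, L) = J*(3 + J) (N(J, L) = (3*1 + J)*J = (3 + J)*J = J*(3 + J))
-14908 + N(166, Q(1, -6)) = -14908 + 166*(3 + 166) = -14908 + 166*169 = -14908 + 28054 = 13146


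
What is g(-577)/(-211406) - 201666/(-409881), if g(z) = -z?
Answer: 14132300353/28883767562 ≈ 0.48928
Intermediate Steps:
g(-577)/(-211406) - 201666/(-409881) = -1*(-577)/(-211406) - 201666/(-409881) = 577*(-1/211406) - 201666*(-1/409881) = -577/211406 + 67222/136627 = 14132300353/28883767562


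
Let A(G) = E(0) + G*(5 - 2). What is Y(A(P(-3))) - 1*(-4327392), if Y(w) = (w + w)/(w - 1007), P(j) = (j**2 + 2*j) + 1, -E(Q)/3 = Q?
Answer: 4305755016/995 ≈ 4.3274e+6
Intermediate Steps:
E(Q) = -3*Q
P(j) = 1 + j**2 + 2*j
A(G) = 3*G (A(G) = -3*0 + G*(5 - 2) = 0 + G*3 = 0 + 3*G = 3*G)
Y(w) = 2*w/(-1007 + w) (Y(w) = (2*w)/(-1007 + w) = 2*w/(-1007 + w))
Y(A(P(-3))) - 1*(-4327392) = 2*(3*(1 + (-3)**2 + 2*(-3)))/(-1007 + 3*(1 + (-3)**2 + 2*(-3))) - 1*(-4327392) = 2*(3*(1 + 9 - 6))/(-1007 + 3*(1 + 9 - 6)) + 4327392 = 2*(3*4)/(-1007 + 3*4) + 4327392 = 2*12/(-1007 + 12) + 4327392 = 2*12/(-995) + 4327392 = 2*12*(-1/995) + 4327392 = -24/995 + 4327392 = 4305755016/995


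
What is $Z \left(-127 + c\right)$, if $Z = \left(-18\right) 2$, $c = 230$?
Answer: $-3708$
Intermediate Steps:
$Z = -36$
$Z \left(-127 + c\right) = - 36 \left(-127 + 230\right) = \left(-36\right) 103 = -3708$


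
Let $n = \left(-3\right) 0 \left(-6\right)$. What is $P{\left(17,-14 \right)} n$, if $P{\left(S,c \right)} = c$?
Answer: $0$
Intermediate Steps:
$n = 0$ ($n = 0 \left(-6\right) = 0$)
$P{\left(17,-14 \right)} n = \left(-14\right) 0 = 0$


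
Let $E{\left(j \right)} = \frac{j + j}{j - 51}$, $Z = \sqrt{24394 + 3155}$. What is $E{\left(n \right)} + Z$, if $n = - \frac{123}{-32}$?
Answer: $- \frac{82}{503} + 3 \sqrt{3061} \approx 165.82$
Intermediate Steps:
$n = \frac{123}{32}$ ($n = \left(-123\right) \left(- \frac{1}{32}\right) = \frac{123}{32} \approx 3.8438$)
$Z = 3 \sqrt{3061}$ ($Z = \sqrt{27549} = 3 \sqrt{3061} \approx 165.98$)
$E{\left(j \right)} = \frac{2 j}{-51 + j}$
$E{\left(n \right)} + Z = 2 \cdot \frac{123}{32} \frac{1}{-51 + \frac{123}{32}} + 3 \sqrt{3061} = 2 \cdot \frac{123}{32} \frac{1}{- \frac{1509}{32}} + 3 \sqrt{3061} = 2 \cdot \frac{123}{32} \left(- \frac{32}{1509}\right) + 3 \sqrt{3061} = - \frac{82}{503} + 3 \sqrt{3061}$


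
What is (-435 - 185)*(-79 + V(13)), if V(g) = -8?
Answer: 53940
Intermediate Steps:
(-435 - 185)*(-79 + V(13)) = (-435 - 185)*(-79 - 8) = -620*(-87) = 53940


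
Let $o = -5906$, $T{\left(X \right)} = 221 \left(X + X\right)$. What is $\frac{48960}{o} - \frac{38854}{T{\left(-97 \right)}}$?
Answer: $- \frac{467409829}{63303461} \approx -7.3836$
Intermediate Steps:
$T{\left(X \right)} = 442 X$ ($T{\left(X \right)} = 221 \cdot 2 X = 442 X$)
$\frac{48960}{o} - \frac{38854}{T{\left(-97 \right)}} = \frac{48960}{-5906} - \frac{38854}{442 \left(-97\right)} = 48960 \left(- \frac{1}{5906}\right) - \frac{38854}{-42874} = - \frac{24480}{2953} - - \frac{19427}{21437} = - \frac{24480}{2953} + \frac{19427}{21437} = - \frac{467409829}{63303461}$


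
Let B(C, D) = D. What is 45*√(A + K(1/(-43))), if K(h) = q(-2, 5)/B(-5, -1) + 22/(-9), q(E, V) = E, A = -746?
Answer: 15*I*√6718 ≈ 1229.5*I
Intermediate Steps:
K(h) = -4/9 (K(h) = -2/(-1) + 22/(-9) = -2*(-1) + 22*(-⅑) = 2 - 22/9 = -4/9)
45*√(A + K(1/(-43))) = 45*√(-746 - 4/9) = 45*√(-6718/9) = 45*(I*√6718/3) = 15*I*√6718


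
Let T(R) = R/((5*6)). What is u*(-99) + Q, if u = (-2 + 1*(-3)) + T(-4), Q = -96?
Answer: 2061/5 ≈ 412.20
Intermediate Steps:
T(R) = R/30
u = -77/15 (u = (-2 + 1*(-3)) + (1/30)*(-4) = (-2 - 3) - 2/15 = -5 - 2/15 = -77/15 ≈ -5.1333)
u*(-99) + Q = -77/15*(-99) - 96 = 2541/5 - 96 = 2061/5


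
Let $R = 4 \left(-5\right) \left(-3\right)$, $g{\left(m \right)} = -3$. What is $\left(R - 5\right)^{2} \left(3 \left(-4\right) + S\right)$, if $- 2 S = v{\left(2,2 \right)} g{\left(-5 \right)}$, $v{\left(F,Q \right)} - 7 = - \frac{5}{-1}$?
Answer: $18150$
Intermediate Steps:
$v{\left(F,Q \right)} = 12$ ($v{\left(F,Q \right)} = 7 - \frac{5}{-1} = 7 - -5 = 7 + 5 = 12$)
$R = 60$ ($R = \left(-20\right) \left(-3\right) = 60$)
$S = 18$ ($S = - \frac{12 \left(-3\right)}{2} = \left(- \frac{1}{2}\right) \left(-36\right) = 18$)
$\left(R - 5\right)^{2} \left(3 \left(-4\right) + S\right) = \left(60 - 5\right)^{2} \left(3 \left(-4\right) + 18\right) = 55^{2} \left(-12 + 18\right) = 3025 \cdot 6 = 18150$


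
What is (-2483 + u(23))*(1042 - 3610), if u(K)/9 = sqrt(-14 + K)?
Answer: 6307008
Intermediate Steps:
u(K) = 9*sqrt(-14 + K)
(-2483 + u(23))*(1042 - 3610) = (-2483 + 9*sqrt(-14 + 23))*(1042 - 3610) = (-2483 + 9*sqrt(9))*(-2568) = (-2483 + 9*3)*(-2568) = (-2483 + 27)*(-2568) = -2456*(-2568) = 6307008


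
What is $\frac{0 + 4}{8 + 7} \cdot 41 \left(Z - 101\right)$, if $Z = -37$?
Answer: $- \frac{7544}{5} \approx -1508.8$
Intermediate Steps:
$\frac{0 + 4}{8 + 7} \cdot 41 \left(Z - 101\right) = \frac{0 + 4}{8 + 7} \cdot 41 \left(-37 - 101\right) = \frac{4}{15} \cdot 41 \left(-138\right) = 4 \cdot \frac{1}{15} \left(-5658\right) = \frac{4}{15} \left(-5658\right) = - \frac{7544}{5}$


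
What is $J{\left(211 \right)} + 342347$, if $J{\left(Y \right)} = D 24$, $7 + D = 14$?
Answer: $342515$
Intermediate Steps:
$D = 7$ ($D = -7 + 14 = 7$)
$J{\left(Y \right)} = 168$ ($J{\left(Y \right)} = 7 \cdot 24 = 168$)
$J{\left(211 \right)} + 342347 = 168 + 342347 = 342515$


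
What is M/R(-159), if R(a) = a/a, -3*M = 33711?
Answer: -11237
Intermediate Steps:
M = -11237 (M = -⅓*33711 = -11237)
R(a) = 1
M/R(-159) = -11237/1 = -11237*1 = -11237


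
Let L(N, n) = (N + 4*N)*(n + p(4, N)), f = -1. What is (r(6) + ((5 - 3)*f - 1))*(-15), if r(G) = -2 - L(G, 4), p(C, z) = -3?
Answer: 525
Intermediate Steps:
L(N, n) = 5*N*(-3 + n) (L(N, n) = (N + 4*N)*(n - 3) = (5*N)*(-3 + n) = 5*N*(-3 + n))
r(G) = -2 - 5*G (r(G) = -2 - 5*G*(-3 + 4) = -2 - 5*G)
(r(6) + ((5 - 3)*f - 1))*(-15) = ((-2 - 5*6) + ((5 - 3)*(-1) - 1))*(-15) = ((-2 - 30) + (2*(-1) - 1))*(-15) = (-32 + (-2 - 1))*(-15) = (-32 - 3)*(-15) = -35*(-15) = 525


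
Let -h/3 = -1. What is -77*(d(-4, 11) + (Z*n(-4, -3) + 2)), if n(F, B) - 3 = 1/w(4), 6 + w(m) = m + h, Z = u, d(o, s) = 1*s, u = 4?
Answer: -2233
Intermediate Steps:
h = 3 (h = -3*(-1) = 3)
d(o, s) = s
Z = 4
w(m) = -3 + m (w(m) = -6 + (m + 3) = -6 + (3 + m) = -3 + m)
n(F, B) = 4 (n(F, B) = 3 + 1/(-3 + 4) = 3 + 1/1 = 3 + 1 = 4)
-77*(d(-4, 11) + (Z*n(-4, -3) + 2)) = -77*(11 + (4*4 + 2)) = -77*(11 + (16 + 2)) = -77*(11 + 18) = -77*29 = -2233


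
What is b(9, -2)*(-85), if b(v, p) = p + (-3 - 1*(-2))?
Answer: 255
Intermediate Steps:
b(v, p) = -1 + p (b(v, p) = p + (-3 + 2) = p - 1 = -1 + p)
b(9, -2)*(-85) = (-1 - 2)*(-85) = -3*(-85) = 255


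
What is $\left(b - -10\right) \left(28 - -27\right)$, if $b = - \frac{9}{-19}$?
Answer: $\frac{10945}{19} \approx 576.05$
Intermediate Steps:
$b = \frac{9}{19}$ ($b = \left(-9\right) \left(- \frac{1}{19}\right) = \frac{9}{19} \approx 0.47368$)
$\left(b - -10\right) \left(28 - -27\right) = \left(\frac{9}{19} - -10\right) \left(28 - -27\right) = \left(\frac{9}{19} + 10\right) \left(28 + 27\right) = \frac{199}{19} \cdot 55 = \frac{10945}{19}$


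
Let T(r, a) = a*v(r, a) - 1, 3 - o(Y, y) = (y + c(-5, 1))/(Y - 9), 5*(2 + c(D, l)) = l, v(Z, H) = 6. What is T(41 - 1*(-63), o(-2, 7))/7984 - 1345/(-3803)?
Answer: 594765473/1669973360 ≈ 0.35615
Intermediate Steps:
c(D, l) = -2 + l/5
o(Y, y) = 3 - (-9/5 + y)/(-9 + Y) (o(Y, y) = 3 - (y + (-2 + (⅕)*1))/(Y - 9) = 3 - (y + (-2 + ⅕))/(-9 + Y) = 3 - (y - 9/5)/(-9 + Y) = 3 - (-9/5 + y)/(-9 + Y))
T(r, a) = -1 + 6*a (T(r, a) = a*6 - 1 = 6*a - 1 = -1 + 6*a)
T(41 - 1*(-63), o(-2, 7))/7984 - 1345/(-3803) = (-1 + 6*((-126/5 - 1*7 + 3*(-2))/(-9 - 2)))/7984 - 1345/(-3803) = (-1 + 6*((-126/5 - 7 - 6)/(-11)))*(1/7984) - 1345*(-1/3803) = (-1 + 6*(-1/11*(-191/5)))*(1/7984) + 1345/3803 = (-1 + 6*(191/55))*(1/7984) + 1345/3803 = (-1 + 1146/55)*(1/7984) + 1345/3803 = (1091/55)*(1/7984) + 1345/3803 = 1091/439120 + 1345/3803 = 594765473/1669973360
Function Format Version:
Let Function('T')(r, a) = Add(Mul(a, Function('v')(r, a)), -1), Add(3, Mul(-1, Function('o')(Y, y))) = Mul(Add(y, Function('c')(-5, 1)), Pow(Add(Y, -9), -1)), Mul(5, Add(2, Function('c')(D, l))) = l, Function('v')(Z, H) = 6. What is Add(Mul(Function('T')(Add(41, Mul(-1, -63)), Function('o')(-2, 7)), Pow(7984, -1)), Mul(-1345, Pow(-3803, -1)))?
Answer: Rational(594765473, 1669973360) ≈ 0.35615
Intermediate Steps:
Function('c')(D, l) = Add(-2, Mul(Rational(1, 5), l))
Function('o')(Y, y) = Add(3, Mul(-1, Pow(Add(-9, Y), -1), Add(Rational(-9, 5), y))) (Function('o')(Y, y) = Add(3, Mul(-1, Mul(Add(y, Add(-2, Mul(Rational(1, 5), 1))), Pow(Add(Y, -9), -1)))) = Add(3, Mul(-1, Mul(Add(y, Add(-2, Rational(1, 5))), Pow(Add(-9, Y), -1)))) = Add(3, Mul(-1, Mul(Add(y, Rational(-9, 5)), Pow(Add(-9, Y), -1)))) = Add(3, Mul(-1, Mul(Add(Rational(-9, 5), y), Pow(Add(-9, Y), -1)))) = Add(3, Mul(-1, Mul(Pow(Add(-9, Y), -1), Add(Rational(-9, 5), y)))) = Add(3, Mul(-1, Pow(Add(-9, Y), -1), Add(Rational(-9, 5), y))))
Function('T')(r, a) = Add(-1, Mul(6, a)) (Function('T')(r, a) = Add(Mul(a, 6), -1) = Add(Mul(6, a), -1) = Add(-1, Mul(6, a)))
Add(Mul(Function('T')(Add(41, Mul(-1, -63)), Function('o')(-2, 7)), Pow(7984, -1)), Mul(-1345, Pow(-3803, -1))) = Add(Mul(Add(-1, Mul(6, Mul(Pow(Add(-9, -2), -1), Add(Rational(-126, 5), Mul(-1, 7), Mul(3, -2))))), Pow(7984, -1)), Mul(-1345, Pow(-3803, -1))) = Add(Mul(Add(-1, Mul(6, Mul(Pow(-11, -1), Add(Rational(-126, 5), -7, -6)))), Rational(1, 7984)), Mul(-1345, Rational(-1, 3803))) = Add(Mul(Add(-1, Mul(6, Mul(Rational(-1, 11), Rational(-191, 5)))), Rational(1, 7984)), Rational(1345, 3803)) = Add(Mul(Add(-1, Mul(6, Rational(191, 55))), Rational(1, 7984)), Rational(1345, 3803)) = Add(Mul(Add(-1, Rational(1146, 55)), Rational(1, 7984)), Rational(1345, 3803)) = Add(Mul(Rational(1091, 55), Rational(1, 7984)), Rational(1345, 3803)) = Add(Rational(1091, 439120), Rational(1345, 3803)) = Rational(594765473, 1669973360)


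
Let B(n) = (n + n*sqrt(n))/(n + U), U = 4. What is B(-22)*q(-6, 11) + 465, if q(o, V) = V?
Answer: 4306/9 + 121*I*sqrt(22)/9 ≈ 478.44 + 63.06*I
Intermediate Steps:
B(n) = (n + n**(3/2))/(4 + n) (B(n) = (n + n*sqrt(n))/(n + 4) = (n + n**(3/2))/(4 + n))
B(-22)*q(-6, 11) + 465 = ((-22 + (-22)**(3/2))/(4 - 22))*11 + 465 = ((-22 - 22*I*sqrt(22))/(-18))*11 + 465 = -(-22 - 22*I*sqrt(22))/18*11 + 465 = (11/9 + 11*I*sqrt(22)/9)*11 + 465 = (121/9 + 121*I*sqrt(22)/9) + 465 = 4306/9 + 121*I*sqrt(22)/9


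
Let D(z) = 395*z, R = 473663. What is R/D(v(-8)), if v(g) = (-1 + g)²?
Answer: 473663/31995 ≈ 14.804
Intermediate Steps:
R/D(v(-8)) = 473663/((395*(-1 - 8)²)) = 473663/((395*(-9)²)) = 473663/((395*81)) = 473663/31995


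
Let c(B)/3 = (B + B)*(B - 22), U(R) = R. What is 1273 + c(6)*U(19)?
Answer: -9671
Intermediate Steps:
c(B) = 6*B*(-22 + B) (c(B) = 3*((B + B)*(B - 22)) = 3*((2*B)*(-22 + B)) = 3*(2*B*(-22 + B)) = 6*B*(-22 + B))
1273 + c(6)*U(19) = 1273 + (6*6*(-22 + 6))*19 = 1273 + (6*6*(-16))*19 = 1273 - 576*19 = 1273 - 10944 = -9671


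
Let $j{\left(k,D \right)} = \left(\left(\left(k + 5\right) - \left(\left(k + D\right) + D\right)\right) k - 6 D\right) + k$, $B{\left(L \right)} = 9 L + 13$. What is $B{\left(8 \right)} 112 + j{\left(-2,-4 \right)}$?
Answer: $9516$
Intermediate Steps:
$B{\left(L \right)} = 13 + 9 L$
$j{\left(k,D \right)} = k - 6 D + k \left(5 - 2 D\right)$ ($j{\left(k,D \right)} = \left(\left(\left(5 + k\right) - \left(\left(D + k\right) + D\right)\right) k - 6 D\right) + k = \left(\left(\left(5 + k\right) - \left(k + 2 D\right)\right) k - 6 D\right) + k = \left(\left(5 - 2 D\right) k - 6 D\right) + k = \left(k \left(5 - 2 D\right) - 6 D\right) + k = \left(- 6 D + k \left(5 - 2 D\right)\right) + k = k - 6 D + k \left(5 - 2 D\right)$)
$B{\left(8 \right)} 112 + j{\left(-2,-4 \right)} = \left(13 + 9 \cdot 8\right) 112 - \left(-12 + 16\right) = \left(13 + 72\right) 112 - 4 = 85 \cdot 112 - 4 = 9520 - 4 = 9516$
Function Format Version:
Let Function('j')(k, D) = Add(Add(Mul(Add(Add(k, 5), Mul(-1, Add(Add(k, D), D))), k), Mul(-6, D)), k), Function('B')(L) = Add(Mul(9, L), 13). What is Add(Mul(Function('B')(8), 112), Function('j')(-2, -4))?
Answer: 9516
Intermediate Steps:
Function('B')(L) = Add(13, Mul(9, L))
Function('j')(k, D) = Add(k, Mul(-6, D), Mul(k, Add(5, Mul(-2, D)))) (Function('j')(k, D) = Add(Add(Mul(Add(Add(5, k), Mul(-1, Add(Add(D, k), D))), k), Mul(-6, D)), k) = Add(Add(Mul(Add(Add(5, k), Mul(-1, Add(k, Mul(2, D)))), k), Mul(-6, D)), k) = Add(Add(Mul(Add(Add(5, k), Add(Mul(-1, k), Mul(-2, D))), k), Mul(-6, D)), k) = Add(Add(Mul(Add(5, Mul(-2, D)), k), Mul(-6, D)), k) = Add(Add(Mul(k, Add(5, Mul(-2, D))), Mul(-6, D)), k) = Add(Add(Mul(-6, D), Mul(k, Add(5, Mul(-2, D)))), k) = Add(k, Mul(-6, D), Mul(k, Add(5, Mul(-2, D)))))
Add(Mul(Function('B')(8), 112), Function('j')(-2, -4)) = Add(Mul(Add(13, Mul(9, 8)), 112), Add(Mul(-6, -4), Mul(6, -2), Mul(-2, -4, -2))) = Add(Mul(Add(13, 72), 112), Add(24, -12, -16)) = Add(Mul(85, 112), -4) = Add(9520, -4) = 9516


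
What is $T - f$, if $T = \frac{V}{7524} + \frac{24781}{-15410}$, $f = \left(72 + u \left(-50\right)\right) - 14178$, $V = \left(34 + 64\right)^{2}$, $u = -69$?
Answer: $\frac{308867440109}{28986210} \approx 10656.0$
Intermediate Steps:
$V = 9604$ ($V = 98^{2} = 9604$)
$f = -10656$ ($f = \left(72 - -3450\right) - 14178 = \left(72 + 3450\right) - 14178 = 3522 - 14178 = -10656$)
$T = - \frac{9613651}{28986210}$ ($T = \frac{9604}{7524} + \frac{24781}{-15410} = 9604 \cdot \frac{1}{7524} + 24781 \left(- \frac{1}{15410}\right) = \frac{2401}{1881} - \frac{24781}{15410} = - \frac{9613651}{28986210} \approx -0.33166$)
$T - f = - \frac{9613651}{28986210} - -10656 = - \frac{9613651}{28986210} + 10656 = \frac{308867440109}{28986210}$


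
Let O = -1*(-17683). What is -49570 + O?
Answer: -31887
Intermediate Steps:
O = 17683
-49570 + O = -49570 + 17683 = -31887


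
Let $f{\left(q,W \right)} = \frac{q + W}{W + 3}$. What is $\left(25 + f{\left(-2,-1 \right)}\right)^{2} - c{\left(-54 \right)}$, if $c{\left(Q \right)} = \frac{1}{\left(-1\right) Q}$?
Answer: $\frac{59641}{108} \approx 552.23$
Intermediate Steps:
$c{\left(Q \right)} = - \frac{1}{Q}$
$f{\left(q,W \right)} = \frac{W + q}{3 + W}$
$\left(25 + f{\left(-2,-1 \right)}\right)^{2} - c{\left(-54 \right)} = \left(25 + \frac{-1 - 2}{3 - 1}\right)^{2} - - \frac{1}{-54} = \left(25 + \frac{1}{2} \left(-3\right)\right)^{2} - \left(-1\right) \left(- \frac{1}{54}\right) = \left(25 + \frac{1}{2} \left(-3\right)\right)^{2} - \frac{1}{54} = \left(25 - \frac{3}{2}\right)^{2} - \frac{1}{54} = \left(\frac{47}{2}\right)^{2} - \frac{1}{54} = \frac{2209}{4} - \frac{1}{54} = \frac{59641}{108}$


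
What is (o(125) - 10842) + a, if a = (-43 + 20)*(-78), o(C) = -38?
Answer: -9086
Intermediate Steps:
a = 1794 (a = -23*(-78) = 1794)
(o(125) - 10842) + a = (-38 - 10842) + 1794 = -10880 + 1794 = -9086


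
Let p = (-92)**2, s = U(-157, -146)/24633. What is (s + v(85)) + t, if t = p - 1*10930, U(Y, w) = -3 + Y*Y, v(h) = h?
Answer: -58626527/24633 ≈ -2380.0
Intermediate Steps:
U(Y, w) = -3 + Y**2
s = 24646/24633 (s = (-3 + (-157)**2)/24633 = (-3 + 24649)*(1/24633) = 24646*(1/24633) = 24646/24633 ≈ 1.0005)
p = 8464
t = -2466 (t = 8464 - 1*10930 = 8464 - 10930 = -2466)
(s + v(85)) + t = (24646/24633 + 85) - 2466 = 2118451/24633 - 2466 = -58626527/24633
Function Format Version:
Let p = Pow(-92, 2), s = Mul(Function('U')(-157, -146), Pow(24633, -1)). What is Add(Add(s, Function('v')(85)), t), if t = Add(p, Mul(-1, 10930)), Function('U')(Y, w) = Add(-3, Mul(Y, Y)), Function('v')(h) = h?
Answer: Rational(-58626527, 24633) ≈ -2380.0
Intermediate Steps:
Function('U')(Y, w) = Add(-3, Pow(Y, 2))
s = Rational(24646, 24633) (s = Mul(Add(-3, Pow(-157, 2)), Pow(24633, -1)) = Mul(Add(-3, 24649), Rational(1, 24633)) = Mul(24646, Rational(1, 24633)) = Rational(24646, 24633) ≈ 1.0005)
p = 8464
t = -2466 (t = Add(8464, Mul(-1, 10930)) = Add(8464, -10930) = -2466)
Add(Add(s, Function('v')(85)), t) = Add(Add(Rational(24646, 24633), 85), -2466) = Add(Rational(2118451, 24633), -2466) = Rational(-58626527, 24633)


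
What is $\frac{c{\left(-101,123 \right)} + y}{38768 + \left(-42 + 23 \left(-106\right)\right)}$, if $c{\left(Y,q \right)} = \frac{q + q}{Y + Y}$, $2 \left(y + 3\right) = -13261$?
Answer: $- \frac{191459}{1047168} \approx -0.18284$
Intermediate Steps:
$y = - \frac{13267}{2}$ ($y = -3 + \frac{1}{2} \left(-13261\right) = -3 - \frac{13261}{2} = - \frac{13267}{2} \approx -6633.5$)
$c{\left(Y,q \right)} = \frac{q}{Y}$ ($c{\left(Y,q \right)} = \frac{2 q}{2 Y} = 2 q \frac{1}{2 Y} = \frac{q}{Y}$)
$\frac{c{\left(-101,123 \right)} + y}{38768 + \left(-42 + 23 \left(-106\right)\right)} = \frac{\frac{123}{-101} - \frac{13267}{2}}{38768 + \left(-42 + 23 \left(-106\right)\right)} = \frac{123 \left(- \frac{1}{101}\right) - \frac{13267}{2}}{38768 - 2480} = \frac{- \frac{123}{101} - \frac{13267}{2}}{38768 - 2480} = - \frac{1340213}{202 \cdot 36288} = \left(- \frac{1340213}{202}\right) \frac{1}{36288} = - \frac{191459}{1047168}$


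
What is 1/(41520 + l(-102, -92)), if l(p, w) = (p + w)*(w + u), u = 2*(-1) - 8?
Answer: 1/61308 ≈ 1.6311e-5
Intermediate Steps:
u = -10 (u = -2 - 8 = -10)
l(p, w) = (-10 + w)*(p + w) (l(p, w) = (p + w)*(w - 10) = (p + w)*(-10 + w) = (-10 + w)*(p + w))
1/(41520 + l(-102, -92)) = 1/(41520 + ((-92)² - 10*(-102) - 10*(-92) - 102*(-92))) = 1/(41520 + (8464 + 1020 + 920 + 9384)) = 1/(41520 + 19788) = 1/61308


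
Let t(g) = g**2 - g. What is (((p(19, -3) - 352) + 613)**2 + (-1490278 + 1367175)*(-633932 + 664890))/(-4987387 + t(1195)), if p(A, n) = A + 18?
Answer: 3810933870/3560557 ≈ 1070.3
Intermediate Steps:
p(A, n) = 18 + A
(((p(19, -3) - 352) + 613)**2 + (-1490278 + 1367175)*(-633932 + 664890))/(-4987387 + t(1195)) = ((((18 + 19) - 352) + 613)**2 + (-1490278 + 1367175)*(-633932 + 664890))/(-4987387 + 1195*(-1 + 1195)) = (((37 - 352) + 613)**2 - 123103*30958)/(-4987387 + 1195*1194) = ((-315 + 613)**2 - 3811022674)/(-4987387 + 1426830) = (298**2 - 3811022674)/(-3560557) = (88804 - 3811022674)*(-1/3560557) = -3810933870*(-1/3560557) = 3810933870/3560557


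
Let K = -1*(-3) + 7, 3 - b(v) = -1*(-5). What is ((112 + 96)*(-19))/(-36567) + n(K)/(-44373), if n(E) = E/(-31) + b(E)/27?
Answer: 16310023844/150900636663 ≈ 0.10808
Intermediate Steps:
b(v) = -2 (b(v) = 3 - (-1)*(-5) = 3 - 1*5 = 3 - 5 = -2)
K = 10 (K = 3 + 7 = 10)
n(E) = -2/27 - E/31 (n(E) = E/(-31) - 2/27 = E*(-1/31) - 2*1/27 = -E/31 - 2/27 = -2/27 - E/31)
((112 + 96)*(-19))/(-36567) + n(K)/(-44373) = ((112 + 96)*(-19))/(-36567) + (-2/27 - 1/31*10)/(-44373) = (208*(-19))*(-1/36567) + (-2/27 - 10/31)*(-1/44373) = -3952*(-1/36567) - 332/837*(-1/44373) = 3952/36567 + 332/37140201 = 16310023844/150900636663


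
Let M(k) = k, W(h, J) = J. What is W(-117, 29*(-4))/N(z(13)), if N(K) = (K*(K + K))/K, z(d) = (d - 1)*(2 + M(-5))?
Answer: 29/18 ≈ 1.6111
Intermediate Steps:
z(d) = 3 - 3*d (z(d) = (d - 1)*(2 - 5) = (-1 + d)*(-3) = 3 - 3*d)
N(K) = 2*K (N(K) = (K*(2*K))/K = (2*K²)/K = 2*K)
W(-117, 29*(-4))/N(z(13)) = (29*(-4))/((2*(3 - 3*13))) = -116*1/(2*(3 - 39)) = -116/(2*(-36)) = -116/(-72) = -116*(-1/72) = 29/18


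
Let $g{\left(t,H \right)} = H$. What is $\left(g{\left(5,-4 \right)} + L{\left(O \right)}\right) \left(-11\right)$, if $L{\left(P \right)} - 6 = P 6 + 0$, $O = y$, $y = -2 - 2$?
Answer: $242$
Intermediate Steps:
$y = -4$
$O = -4$
$L{\left(P \right)} = 6 + 6 P$ ($L{\left(P \right)} = 6 + \left(P 6 + 0\right) = 6 + \left(6 P + 0\right) = 6 + 6 P$)
$\left(g{\left(5,-4 \right)} + L{\left(O \right)}\right) \left(-11\right) = \left(-4 + \left(6 + 6 \left(-4\right)\right)\right) \left(-11\right) = \left(-4 + \left(6 - 24\right)\right) \left(-11\right) = \left(-4 - 18\right) \left(-11\right) = \left(-22\right) \left(-11\right) = 242$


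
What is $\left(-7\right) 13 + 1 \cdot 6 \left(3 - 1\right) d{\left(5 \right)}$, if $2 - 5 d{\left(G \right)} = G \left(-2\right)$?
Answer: $- \frac{311}{5} \approx -62.2$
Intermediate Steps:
$d{\left(G \right)} = \frac{2}{5} + \frac{2 G}{5}$ ($d{\left(G \right)} = \frac{2}{5} - \frac{G \left(-2\right)}{5} = \frac{2}{5} - \frac{\left(-2\right) G}{5} = \frac{2}{5} + \frac{2 G}{5}$)
$\left(-7\right) 13 + 1 \cdot 6 \left(3 - 1\right) d{\left(5 \right)} = \left(-7\right) 13 + 1 \cdot 6 \left(3 - 1\right) \left(\frac{2}{5} + \frac{2}{5} \cdot 5\right) = -91 + 6 \cdot 2 \left(\frac{2}{5} + 2\right) = -91 + 6 \cdot 2 \cdot \frac{12}{5} = -91 + 6 \cdot \frac{24}{5} = -91 + \frac{144}{5} = - \frac{311}{5}$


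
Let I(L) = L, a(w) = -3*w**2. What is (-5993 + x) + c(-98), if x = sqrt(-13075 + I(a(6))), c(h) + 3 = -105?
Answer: -6101 + I*sqrt(13183) ≈ -6101.0 + 114.82*I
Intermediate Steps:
c(h) = -108 (c(h) = -3 - 105 = -108)
x = I*sqrt(13183) (x = sqrt(-13075 - 3*6**2) = sqrt(-13075 - 3*36) = sqrt(-13075 - 108) = sqrt(-13183) = I*sqrt(13183) ≈ 114.82*I)
(-5993 + x) + c(-98) = (-5993 + I*sqrt(13183)) - 108 = -6101 + I*sqrt(13183)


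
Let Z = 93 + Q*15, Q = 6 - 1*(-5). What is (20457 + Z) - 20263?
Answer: 452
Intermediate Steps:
Q = 11 (Q = 6 + 5 = 11)
Z = 258 (Z = 93 + 11*15 = 93 + 165 = 258)
(20457 + Z) - 20263 = (20457 + 258) - 20263 = 20715 - 20263 = 452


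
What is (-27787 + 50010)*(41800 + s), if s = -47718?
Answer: -131515714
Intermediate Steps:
(-27787 + 50010)*(41800 + s) = (-27787 + 50010)*(41800 - 47718) = 22223*(-5918) = -131515714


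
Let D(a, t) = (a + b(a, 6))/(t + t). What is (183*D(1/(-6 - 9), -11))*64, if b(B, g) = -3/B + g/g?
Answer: -1344928/55 ≈ -24453.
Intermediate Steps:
b(B, g) = 1 - 3/B (b(B, g) = -3/B + 1 = 1 - 3/B)
D(a, t) = (a + (-3 + a)/a)/(2*t) (D(a, t) = (a + (-3 + a)/a)/(t + t) = (a + (-3 + a)/a)/((2*t)) = (a + (-3 + a)/a)*(1/(2*t)) = (a + (-3 + a)/a)/(2*t))
(183*D(1/(-6 - 9), -11))*64 = (183*((1/2)*(-3 + 1/(-6 - 9) + (1/(-6 - 9))**2)/(1/(-6 - 9)*(-11))))*64 = (183*((1/2)*(-1/11)*(-3 + 1/(-15) + (1/(-15))**2)/1/(-15)))*64 = (183*((1/2)*(-1/11)*(-3 - 1/15 + (-1/15)**2)/(-1/15)))*64 = (183*((1/2)*(-15)*(-1/11)*(-3 - 1/15 + 1/225)))*64 = (183*((1/2)*(-15)*(-1/11)*(-689/225)))*64 = (183*(-689/330))*64 = -42029/110*64 = -1344928/55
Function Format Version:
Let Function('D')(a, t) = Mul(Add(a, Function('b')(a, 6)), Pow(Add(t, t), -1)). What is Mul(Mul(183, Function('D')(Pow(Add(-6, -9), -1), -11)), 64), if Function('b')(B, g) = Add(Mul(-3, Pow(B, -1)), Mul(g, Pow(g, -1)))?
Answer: Rational(-1344928, 55) ≈ -24453.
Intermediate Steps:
Function('b')(B, g) = Add(1, Mul(-3, Pow(B, -1))) (Function('b')(B, g) = Add(Mul(-3, Pow(B, -1)), 1) = Add(1, Mul(-3, Pow(B, -1))))
Function('D')(a, t) = Mul(Rational(1, 2), Pow(t, -1), Add(a, Mul(Pow(a, -1), Add(-3, a)))) (Function('D')(a, t) = Mul(Add(a, Mul(Pow(a, -1), Add(-3, a))), Pow(Add(t, t), -1)) = Mul(Add(a, Mul(Pow(a, -1), Add(-3, a))), Pow(Mul(2, t), -1)) = Mul(Add(a, Mul(Pow(a, -1), Add(-3, a))), Mul(Rational(1, 2), Pow(t, -1))) = Mul(Rational(1, 2), Pow(t, -1), Add(a, Mul(Pow(a, -1), Add(-3, a)))))
Mul(Mul(183, Function('D')(Pow(Add(-6, -9), -1), -11)), 64) = Mul(Mul(183, Mul(Rational(1, 2), Pow(Pow(Add(-6, -9), -1), -1), Pow(-11, -1), Add(-3, Pow(Add(-6, -9), -1), Pow(Pow(Add(-6, -9), -1), 2)))), 64) = Mul(Mul(183, Mul(Rational(1, 2), Pow(Pow(-15, -1), -1), Rational(-1, 11), Add(-3, Pow(-15, -1), Pow(Pow(-15, -1), 2)))), 64) = Mul(Mul(183, Mul(Rational(1, 2), Pow(Rational(-1, 15), -1), Rational(-1, 11), Add(-3, Rational(-1, 15), Pow(Rational(-1, 15), 2)))), 64) = Mul(Mul(183, Mul(Rational(1, 2), -15, Rational(-1, 11), Add(-3, Rational(-1, 15), Rational(1, 225)))), 64) = Mul(Mul(183, Mul(Rational(1, 2), -15, Rational(-1, 11), Rational(-689, 225))), 64) = Mul(Mul(183, Rational(-689, 330)), 64) = Mul(Rational(-42029, 110), 64) = Rational(-1344928, 55)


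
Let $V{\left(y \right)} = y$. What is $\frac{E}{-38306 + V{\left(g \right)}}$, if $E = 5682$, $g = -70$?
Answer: $- \frac{947}{6396} \approx -0.14806$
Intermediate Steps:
$\frac{E}{-38306 + V{\left(g \right)}} = \frac{5682}{-38306 - 70} = \frac{5682}{-38376} = 5682 \left(- \frac{1}{38376}\right) = - \frac{947}{6396}$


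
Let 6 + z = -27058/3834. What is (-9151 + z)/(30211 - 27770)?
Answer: -17567498/4679397 ≈ -3.7542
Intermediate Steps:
z = -25031/1917 (z = -6 - 27058/3834 = -6 - 27058*1/3834 = -6 - 13529/1917 = -25031/1917 ≈ -13.057)
(-9151 + z)/(30211 - 27770) = (-9151 - 25031/1917)/(30211 - 27770) = -17567498/1917/2441 = -17567498/1917*1/2441 = -17567498/4679397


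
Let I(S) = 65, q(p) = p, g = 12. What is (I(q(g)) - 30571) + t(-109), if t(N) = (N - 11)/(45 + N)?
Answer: -244033/8 ≈ -30504.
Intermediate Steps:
t(N) = (-11 + N)/(45 + N)
(I(q(g)) - 30571) + t(-109) = (65 - 30571) + (-11 - 109)/(45 - 109) = -30506 - 120/(-64) = -30506 - 1/64*(-120) = -30506 + 15/8 = -244033/8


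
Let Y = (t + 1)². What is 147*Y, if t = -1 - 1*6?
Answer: 5292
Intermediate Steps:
t = -7 (t = -1 - 6 = -7)
Y = 36 (Y = (-7 + 1)² = (-6)² = 36)
147*Y = 147*36 = 5292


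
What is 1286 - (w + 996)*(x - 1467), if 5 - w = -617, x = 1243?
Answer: 363718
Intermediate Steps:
w = 622 (w = 5 - 1*(-617) = 5 + 617 = 622)
1286 - (w + 996)*(x - 1467) = 1286 - (622 + 996)*(1243 - 1467) = 1286 - 1618*(-224) = 1286 - 1*(-362432) = 1286 + 362432 = 363718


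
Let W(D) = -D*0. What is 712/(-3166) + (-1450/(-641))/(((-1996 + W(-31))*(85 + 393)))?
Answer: -108860680299/484057977932 ≈ -0.22489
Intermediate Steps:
W(D) = 0
712/(-3166) + (-1450/(-641))/(((-1996 + W(-31))*(85 + 393))) = 712/(-3166) + (-1450/(-641))/(((-1996 + 0)*(85 + 393))) = 712*(-1/3166) + (-1450*(-1/641))/((-1996*478)) = -356/1583 + (1450/641)/(-954088) = -356/1583 + (1450/641)*(-1/954088) = -356/1583 - 725/305785204 = -108860680299/484057977932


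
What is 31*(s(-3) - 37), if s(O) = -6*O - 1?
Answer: -620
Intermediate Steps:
s(O) = -1 - 6*O
31*(s(-3) - 37) = 31*((-1 - 6*(-3)) - 37) = 31*((-1 + 18) - 37) = 31*(17 - 37) = 31*(-20) = -620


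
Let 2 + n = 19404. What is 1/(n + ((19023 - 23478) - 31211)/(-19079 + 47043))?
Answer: 13982/271260931 ≈ 5.1544e-5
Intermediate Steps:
n = 19402 (n = -2 + 19404 = 19402)
1/(n + ((19023 - 23478) - 31211)/(-19079 + 47043)) = 1/(19402 + ((19023 - 23478) - 31211)/(-19079 + 47043)) = 1/(19402 + (-4455 - 31211)/27964) = 1/(19402 - 35666*1/27964) = 1/(19402 - 17833/13982) = 1/(271260931/13982) = 13982/271260931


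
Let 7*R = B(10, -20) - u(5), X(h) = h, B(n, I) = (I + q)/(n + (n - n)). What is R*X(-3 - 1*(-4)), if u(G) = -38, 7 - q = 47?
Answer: 32/7 ≈ 4.5714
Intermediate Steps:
q = -40 (q = 7 - 1*47 = 7 - 47 = -40)
B(n, I) = (-40 + I)/n (B(n, I) = (I - 40)/(n + (n - n)) = (-40 + I)/(n + 0) = (-40 + I)/n)
R = 32/7 (R = ((-40 - 20)/10 - 1*(-38))/7 = ((⅒)*(-60) + 38)/7 = (-6 + 38)/7 = (⅐)*32 = 32/7 ≈ 4.5714)
R*X(-3 - 1*(-4)) = 32*(-3 - 1*(-4))/7 = 32*(-3 + 4)/7 = (32/7)*1 = 32/7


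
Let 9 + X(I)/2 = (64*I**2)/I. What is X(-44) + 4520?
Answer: -1130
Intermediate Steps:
X(I) = -18 + 128*I (X(I) = -18 + 2*((64*I**2)/I) = -18 + 2*(64*I) = -18 + 128*I)
X(-44) + 4520 = (-18 + 128*(-44)) + 4520 = (-18 - 5632) + 4520 = -5650 + 4520 = -1130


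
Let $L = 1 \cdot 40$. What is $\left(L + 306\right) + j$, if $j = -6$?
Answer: $340$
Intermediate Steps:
$L = 40$
$\left(L + 306\right) + j = \left(40 + 306\right) - 6 = 346 - 6 = 340$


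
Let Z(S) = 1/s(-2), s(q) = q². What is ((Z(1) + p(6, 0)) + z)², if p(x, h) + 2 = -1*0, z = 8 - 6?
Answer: 1/16 ≈ 0.062500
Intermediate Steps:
z = 2
p(x, h) = -2 (p(x, h) = -2 - 1*0 = -2 + 0 = -2)
Z(S) = ¼ (Z(S) = 1/((-2)²) = 1/4 = ¼)
((Z(1) + p(6, 0)) + z)² = ((¼ - 2) + 2)² = (-7/4 + 2)² = (¼)² = 1/16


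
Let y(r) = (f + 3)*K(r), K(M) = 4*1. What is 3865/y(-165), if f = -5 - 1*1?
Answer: -3865/12 ≈ -322.08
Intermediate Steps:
f = -6 (f = -5 - 1 = -6)
K(M) = 4
y(r) = -12 (y(r) = (-6 + 3)*4 = -3*4 = -12)
3865/y(-165) = 3865/(-12) = 3865*(-1/12) = -3865/12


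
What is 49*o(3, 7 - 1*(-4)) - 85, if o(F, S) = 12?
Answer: 503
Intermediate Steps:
49*o(3, 7 - 1*(-4)) - 85 = 49*12 - 85 = 588 - 85 = 503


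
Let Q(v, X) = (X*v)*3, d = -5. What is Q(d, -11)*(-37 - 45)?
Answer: -13530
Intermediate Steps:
Q(v, X) = 3*X*v
Q(d, -11)*(-37 - 45) = (3*(-11)*(-5))*(-37 - 45) = 165*(-82) = -13530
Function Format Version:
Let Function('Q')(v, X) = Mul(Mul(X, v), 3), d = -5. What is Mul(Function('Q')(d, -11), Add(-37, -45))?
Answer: -13530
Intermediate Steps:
Function('Q')(v, X) = Mul(3, X, v)
Mul(Function('Q')(d, -11), Add(-37, -45)) = Mul(Mul(3, -11, -5), Add(-37, -45)) = Mul(165, -82) = -13530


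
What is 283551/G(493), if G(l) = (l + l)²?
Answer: 283551/972196 ≈ 0.29166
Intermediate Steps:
G(l) = 4*l² (G(l) = (2*l)² = 4*l²)
283551/G(493) = 283551/((4*493²)) = 283551/((4*243049)) = 283551/972196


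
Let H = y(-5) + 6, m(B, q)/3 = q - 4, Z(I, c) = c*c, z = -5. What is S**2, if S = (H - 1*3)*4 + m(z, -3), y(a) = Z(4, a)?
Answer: 8281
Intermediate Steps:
Z(I, c) = c**2
y(a) = a**2
m(B, q) = -12 + 3*q (m(B, q) = 3*(q - 4) = 3*(-4 + q) = -12 + 3*q)
H = 31 (H = (-5)**2 + 6 = 25 + 6 = 31)
S = 91 (S = (31 - 1*3)*4 + (-12 + 3*(-3)) = (31 - 3)*4 + (-12 - 9) = 28*4 - 21 = 112 - 21 = 91)
S**2 = 91**2 = 8281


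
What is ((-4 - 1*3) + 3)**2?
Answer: 16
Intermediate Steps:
((-4 - 1*3) + 3)**2 = ((-4 - 3) + 3)**2 = (-7 + 3)**2 = (-4)**2 = 16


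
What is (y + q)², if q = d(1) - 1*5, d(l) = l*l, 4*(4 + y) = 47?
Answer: 225/16 ≈ 14.063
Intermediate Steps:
y = 31/4 (y = -4 + (¼)*47 = -4 + 47/4 = 31/4 ≈ 7.7500)
d(l) = l²
q = -4 (q = 1² - 1*5 = 1 - 5 = -4)
(y + q)² = (31/4 - 4)² = (15/4)² = 225/16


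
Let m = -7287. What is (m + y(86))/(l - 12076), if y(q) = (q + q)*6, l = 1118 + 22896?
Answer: -6255/11938 ≈ -0.52396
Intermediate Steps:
l = 24014
y(q) = 12*q (y(q) = (2*q)*6 = 12*q)
(m + y(86))/(l - 12076) = (-7287 + 12*86)/(24014 - 12076) = (-7287 + 1032)/11938 = -6255*1/11938 = -6255/11938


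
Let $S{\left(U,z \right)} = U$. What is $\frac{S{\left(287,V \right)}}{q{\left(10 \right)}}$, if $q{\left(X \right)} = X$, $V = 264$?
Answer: $\frac{287}{10} \approx 28.7$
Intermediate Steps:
$\frac{S{\left(287,V \right)}}{q{\left(10 \right)}} = \frac{287}{10}$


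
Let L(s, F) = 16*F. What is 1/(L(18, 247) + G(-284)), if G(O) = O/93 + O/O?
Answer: 93/367345 ≈ 0.00025317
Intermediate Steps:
G(O) = 1 + O/93 (G(O) = O*(1/93) + 1 = O/93 + 1 = 1 + O/93)
1/(L(18, 247) + G(-284)) = 1/(16*247 + (1 + (1/93)*(-284))) = 1/(3952 + (1 - 284/93)) = 1/(3952 - 191/93) = 1/(367345/93) = 93/367345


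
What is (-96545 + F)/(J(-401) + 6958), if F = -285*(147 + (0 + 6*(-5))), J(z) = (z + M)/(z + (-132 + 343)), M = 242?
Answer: -24679100/1322179 ≈ -18.665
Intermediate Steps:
J(z) = (242 + z)/(211 + z) (J(z) = (z + 242)/(z + (-132 + 343)) = (242 + z)/(z + 211) = (242 + z)/(211 + z))
F = -33345 (F = -285*(147 + (0 - 30)) = -285*(147 - 30) = -285*117 = -33345)
(-96545 + F)/(J(-401) + 6958) = (-96545 - 33345)/((242 - 401)/(211 - 401) + 6958) = -129890/(-159/(-190) + 6958) = -129890/(-1/190*(-159) + 6958) = -129890/(159/190 + 6958) = -129890/1322179/190 = -129890*190/1322179 = -24679100/1322179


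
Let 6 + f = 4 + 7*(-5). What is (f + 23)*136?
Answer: -1904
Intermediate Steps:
f = -37 (f = -6 + (4 + 7*(-5)) = -6 + (4 - 35) = -6 - 31 = -37)
(f + 23)*136 = (-37 + 23)*136 = -14*136 = -1904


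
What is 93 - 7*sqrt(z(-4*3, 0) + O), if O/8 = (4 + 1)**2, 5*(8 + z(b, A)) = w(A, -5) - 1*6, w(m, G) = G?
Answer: 93 - 7*sqrt(4745)/5 ≈ -3.4375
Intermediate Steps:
z(b, A) = -51/5 (z(b, A) = -8 + (-5 - 1*6)/5 = -8 + (-5 - 6)/5 = -8 + (1/5)*(-11) = -8 - 11/5 = -51/5)
O = 200 (O = 8*(4 + 1)**2 = 8*5**2 = 8*25 = 200)
93 - 7*sqrt(z(-4*3, 0) + O) = 93 - 7*sqrt(-51/5 + 200) = 93 - 7*sqrt(4745)/5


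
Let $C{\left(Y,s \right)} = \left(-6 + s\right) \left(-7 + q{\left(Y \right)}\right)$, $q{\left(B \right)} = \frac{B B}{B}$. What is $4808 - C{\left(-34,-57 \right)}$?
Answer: $2225$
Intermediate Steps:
$q{\left(B \right)} = B$ ($q{\left(B \right)} = \frac{B^{2}}{B} = B$)
$C{\left(Y,s \right)} = \left(-7 + Y\right) \left(-6 + s\right)$ ($C{\left(Y,s \right)} = \left(-6 + s\right) \left(-7 + Y\right) = \left(-7 + Y\right) \left(-6 + s\right)$)
$4808 - C{\left(-34,-57 \right)} = 4808 - \left(42 - -399 - -204 - -1938\right) = 4808 - \left(42 + 399 + 204 + 1938\right) = 4808 - 2583 = 2225$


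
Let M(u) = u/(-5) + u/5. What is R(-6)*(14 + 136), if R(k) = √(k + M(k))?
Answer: 150*I*√6 ≈ 367.42*I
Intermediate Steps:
M(u) = 0 (M(u) = u*(-⅕) + u*(⅕) = -u/5 + u/5 = 0)
R(k) = √k (R(k) = √(k + 0) = √k)
R(-6)*(14 + 136) = √(-6)*(14 + 136) = (I*√6)*150 = 150*I*√6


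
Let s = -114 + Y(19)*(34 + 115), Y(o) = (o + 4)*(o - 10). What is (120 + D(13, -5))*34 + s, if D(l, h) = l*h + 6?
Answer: 32803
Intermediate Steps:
D(l, h) = 6 + h*l (D(l, h) = h*l + 6 = 6 + h*l)
Y(o) = (-10 + o)*(4 + o) (Y(o) = (4 + o)*(-10 + o) = (-10 + o)*(4 + o))
s = 30729 (s = -114 + (-40 + 19² - 6*19)*(34 + 115) = -114 + (-40 + 361 - 114)*149 = -114 + 207*149 = -114 + 30843 = 30729)
(120 + D(13, -5))*34 + s = (120 + (6 - 5*13))*34 + 30729 = (120 + (6 - 65))*34 + 30729 = (120 - 59)*34 + 30729 = 61*34 + 30729 = 2074 + 30729 = 32803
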